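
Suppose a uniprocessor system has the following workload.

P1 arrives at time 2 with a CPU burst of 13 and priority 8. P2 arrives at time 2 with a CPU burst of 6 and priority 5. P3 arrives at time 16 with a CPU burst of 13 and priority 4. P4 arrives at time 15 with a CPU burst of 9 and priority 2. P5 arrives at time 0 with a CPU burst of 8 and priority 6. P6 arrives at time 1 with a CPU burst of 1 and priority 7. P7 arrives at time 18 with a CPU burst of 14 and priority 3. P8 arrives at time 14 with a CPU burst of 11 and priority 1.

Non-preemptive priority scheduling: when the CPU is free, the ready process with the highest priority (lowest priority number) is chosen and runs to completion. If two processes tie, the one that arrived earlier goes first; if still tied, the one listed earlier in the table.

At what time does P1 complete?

75

Timeline: | P5 0-8 | P2 8-14 | P8 14-25 | P4 25-34 | P7 34-48 | P3 48-61 | P6 61-62 | P1 62-75 |
Completion: P1=75  P2=14  P3=61  P4=34  P5=8  P6=62  P7=48  P8=25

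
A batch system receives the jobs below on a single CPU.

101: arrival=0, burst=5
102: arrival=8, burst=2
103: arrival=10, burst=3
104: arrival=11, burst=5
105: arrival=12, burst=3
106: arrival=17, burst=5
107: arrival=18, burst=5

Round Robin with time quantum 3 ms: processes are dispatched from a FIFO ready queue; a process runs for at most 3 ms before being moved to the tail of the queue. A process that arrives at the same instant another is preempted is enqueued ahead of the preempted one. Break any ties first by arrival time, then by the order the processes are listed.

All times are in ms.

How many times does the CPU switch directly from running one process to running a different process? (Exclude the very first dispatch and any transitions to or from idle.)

Timeline: | 101 0-5 | idle 5-8 | 102 8-10 | 103 10-13 | 104 13-16 | 105 16-19 | 104 19-21 | 106 21-24 | 107 24-27 | 106 27-29 | 107 29-31 |
Completion: 101=5  102=10  103=13  104=21  105=19  106=29  107=31
Turnaround (C−A): 101=5  102=2  103=3  104=10  105=7  106=12  107=13

8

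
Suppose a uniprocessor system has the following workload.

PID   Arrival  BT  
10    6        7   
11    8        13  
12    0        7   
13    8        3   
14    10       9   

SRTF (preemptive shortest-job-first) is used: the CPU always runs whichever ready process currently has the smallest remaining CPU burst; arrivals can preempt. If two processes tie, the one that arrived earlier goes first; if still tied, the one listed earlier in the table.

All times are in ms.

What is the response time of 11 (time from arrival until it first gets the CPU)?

Timeline: | 12 0-7 | 10 7-8 | 13 8-11 | 10 11-17 | 14 17-26 | 11 26-39 |
Completion: 10=17  11=39  12=7  13=11  14=26
Response(11) = first start − arrival = 26 − 8 = 18

18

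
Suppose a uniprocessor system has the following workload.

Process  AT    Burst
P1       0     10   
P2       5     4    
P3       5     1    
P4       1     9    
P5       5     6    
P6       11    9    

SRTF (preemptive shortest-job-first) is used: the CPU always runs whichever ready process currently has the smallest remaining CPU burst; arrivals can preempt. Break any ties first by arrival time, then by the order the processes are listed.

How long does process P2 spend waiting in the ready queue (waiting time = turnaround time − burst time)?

1

Gantt: | P1 0-5 | P3 5-6 | P2 6-10 | P1 10-15 | P5 15-21 | P4 21-30 | P6 30-39 |
Completion: P1=15  P2=10  P3=6  P4=30  P5=21  P6=39
Turnaround (C−A): P1=15  P2=5  P3=1  P4=29  P5=16  P6=28
Waiting(P2) = turnaround − burst = 5 − 4 = 1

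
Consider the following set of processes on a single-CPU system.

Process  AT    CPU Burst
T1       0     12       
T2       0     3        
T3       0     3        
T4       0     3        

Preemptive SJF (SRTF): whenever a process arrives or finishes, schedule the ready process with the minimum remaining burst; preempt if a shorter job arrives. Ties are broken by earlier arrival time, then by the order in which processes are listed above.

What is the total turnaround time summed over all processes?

39

Gantt: | T2 0-3 | T3 3-6 | T4 6-9 | T1 9-21 |
Completion: T1=21  T2=3  T3=6  T4=9
Turnaround (C−A): T1=21  T2=3  T3=6  T4=9
Turnaround = completion − arrival: T1=21, T2=3, T3=6, T4=9
Total turnaround = 21 + 3 + 6 + 9 = 39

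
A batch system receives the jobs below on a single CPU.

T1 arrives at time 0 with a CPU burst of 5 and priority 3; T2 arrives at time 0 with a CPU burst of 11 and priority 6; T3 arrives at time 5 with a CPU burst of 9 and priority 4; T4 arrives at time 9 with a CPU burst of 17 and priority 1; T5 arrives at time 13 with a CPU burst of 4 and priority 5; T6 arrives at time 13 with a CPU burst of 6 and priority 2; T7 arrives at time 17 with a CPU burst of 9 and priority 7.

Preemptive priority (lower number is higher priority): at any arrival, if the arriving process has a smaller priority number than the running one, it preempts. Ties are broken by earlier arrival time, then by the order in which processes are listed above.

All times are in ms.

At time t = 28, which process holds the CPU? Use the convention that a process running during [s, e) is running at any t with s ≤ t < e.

T6

Gantt: | T1 0-5 | T3 5-9 | T4 9-26 | T6 26-32 | T3 32-37 | T5 37-41 | T2 41-52 | T7 52-61 |
Completion: T1=5  T2=52  T3=37  T4=26  T5=41  T6=32  T7=61
Turnaround (C−A): T1=5  T2=52  T3=32  T4=17  T5=28  T6=19  T7=44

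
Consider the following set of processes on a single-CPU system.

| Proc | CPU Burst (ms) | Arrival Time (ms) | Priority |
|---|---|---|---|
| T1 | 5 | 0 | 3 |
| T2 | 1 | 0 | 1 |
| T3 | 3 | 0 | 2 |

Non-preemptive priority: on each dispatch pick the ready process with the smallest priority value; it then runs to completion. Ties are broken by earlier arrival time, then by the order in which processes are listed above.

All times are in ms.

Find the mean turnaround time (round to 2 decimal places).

Schedule: | T2 0-1 | T3 1-4 | T1 4-9 |
Completion: T1=9  T2=1  T3=4
Turnaround times: T1=9, T2=1, T3=4
Average turnaround = (9+1+4) / 3 = 14/3 = 4.67

4.67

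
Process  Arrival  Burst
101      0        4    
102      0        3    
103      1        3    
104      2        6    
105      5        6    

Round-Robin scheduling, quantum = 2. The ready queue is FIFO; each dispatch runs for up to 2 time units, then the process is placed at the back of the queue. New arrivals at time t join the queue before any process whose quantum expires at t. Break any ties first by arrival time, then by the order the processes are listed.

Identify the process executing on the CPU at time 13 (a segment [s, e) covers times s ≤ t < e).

103

Schedule: | 101 0-2 | 102 2-4 | 103 4-6 | 104 6-8 | 101 8-10 | 102 10-11 | 105 11-13 | 103 13-14 | 104 14-16 | 105 16-18 | 104 18-20 | 105 20-22 |
Completion: 101=10  102=11  103=14  104=20  105=22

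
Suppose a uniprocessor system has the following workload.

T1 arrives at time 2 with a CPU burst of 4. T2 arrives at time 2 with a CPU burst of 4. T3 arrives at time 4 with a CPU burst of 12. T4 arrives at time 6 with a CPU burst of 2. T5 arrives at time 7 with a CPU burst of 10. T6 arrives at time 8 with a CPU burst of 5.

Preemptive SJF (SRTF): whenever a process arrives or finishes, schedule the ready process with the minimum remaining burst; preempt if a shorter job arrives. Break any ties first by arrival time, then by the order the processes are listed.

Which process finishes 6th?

Gantt: | idle 0-2 | T1 2-6 | T4 6-8 | T2 8-12 | T6 12-17 | T5 17-27 | T3 27-39 |
Completion: T1=6  T2=12  T3=39  T4=8  T5=27  T6=17
Turnaround (C−A): T1=4  T2=10  T3=35  T4=2  T5=20  T6=9
Finish order: T1 → T4 → T2 → T6 → T5 → T3

T3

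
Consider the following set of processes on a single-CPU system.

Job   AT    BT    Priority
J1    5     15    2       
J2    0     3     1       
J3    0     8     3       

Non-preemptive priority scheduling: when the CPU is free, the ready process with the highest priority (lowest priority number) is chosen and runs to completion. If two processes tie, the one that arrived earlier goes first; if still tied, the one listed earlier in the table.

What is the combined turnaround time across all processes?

Gantt: | J2 0-3 | J3 3-11 | J1 11-26 |
Completion: J1=26  J2=3  J3=11
Turnaround = completion − arrival: J1=21, J2=3, J3=11
Total turnaround = 21 + 3 + 11 = 35

35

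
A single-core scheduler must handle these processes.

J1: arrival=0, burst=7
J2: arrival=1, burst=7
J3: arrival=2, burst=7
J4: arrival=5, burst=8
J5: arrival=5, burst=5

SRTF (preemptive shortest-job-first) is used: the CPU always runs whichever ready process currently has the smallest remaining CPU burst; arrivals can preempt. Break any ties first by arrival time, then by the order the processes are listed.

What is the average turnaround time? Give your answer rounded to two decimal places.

17.00

Gantt: | J1 0-7 | J5 7-12 | J2 12-19 | J3 19-26 | J4 26-34 |
Completion: J1=7  J2=19  J3=26  J4=34  J5=12
Turnaround times: J1=7, J2=18, J3=24, J4=29, J5=7
Average turnaround = (7+18+24+29+7) / 5 = 85/5 = 17.00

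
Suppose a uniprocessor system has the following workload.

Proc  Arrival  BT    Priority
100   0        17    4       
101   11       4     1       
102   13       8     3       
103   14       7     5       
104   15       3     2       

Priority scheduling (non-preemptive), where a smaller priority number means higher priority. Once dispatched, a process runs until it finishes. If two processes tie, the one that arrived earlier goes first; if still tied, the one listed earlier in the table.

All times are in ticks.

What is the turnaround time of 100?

17

Gantt: | 100 0-17 | 101 17-21 | 104 21-24 | 102 24-32 | 103 32-39 |
Completion: 100=17  101=21  102=32  103=39  104=24
Turnaround (C−A): 100=17  101=10  102=19  103=25  104=9
Turnaround(100) = completion − arrival = 17 − 0 = 17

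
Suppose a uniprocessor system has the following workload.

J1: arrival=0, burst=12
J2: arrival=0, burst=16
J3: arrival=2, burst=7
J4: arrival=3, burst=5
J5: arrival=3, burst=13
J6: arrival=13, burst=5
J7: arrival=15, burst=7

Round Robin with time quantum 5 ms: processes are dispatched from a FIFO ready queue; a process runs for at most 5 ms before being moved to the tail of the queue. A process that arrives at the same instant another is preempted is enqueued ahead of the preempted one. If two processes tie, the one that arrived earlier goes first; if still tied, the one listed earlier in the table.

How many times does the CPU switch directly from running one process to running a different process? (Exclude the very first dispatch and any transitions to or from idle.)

15

Gantt: | J1 0-5 | J2 5-10 | J3 10-15 | J4 15-20 | J5 20-25 | J1 25-30 | J2 30-35 | J6 35-40 | J7 40-45 | J3 45-47 | J5 47-52 | J1 52-54 | J2 54-59 | J7 59-61 | J5 61-64 | J2 64-65 |
Completion: J1=54  J2=65  J3=47  J4=20  J5=64  J6=40  J7=61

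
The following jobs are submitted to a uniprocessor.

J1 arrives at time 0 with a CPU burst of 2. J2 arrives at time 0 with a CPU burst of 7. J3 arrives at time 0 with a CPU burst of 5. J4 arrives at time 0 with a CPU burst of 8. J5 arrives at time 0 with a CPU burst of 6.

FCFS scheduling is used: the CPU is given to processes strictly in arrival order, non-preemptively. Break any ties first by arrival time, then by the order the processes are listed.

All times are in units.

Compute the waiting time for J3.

9

Timeline: | J1 0-2 | J2 2-9 | J3 9-14 | J4 14-22 | J5 22-28 |
Completion: J1=2  J2=9  J3=14  J4=22  J5=28
Turnaround (C−A): J1=2  J2=9  J3=14  J4=22  J5=28
Waiting(J3) = turnaround − burst = 14 − 5 = 9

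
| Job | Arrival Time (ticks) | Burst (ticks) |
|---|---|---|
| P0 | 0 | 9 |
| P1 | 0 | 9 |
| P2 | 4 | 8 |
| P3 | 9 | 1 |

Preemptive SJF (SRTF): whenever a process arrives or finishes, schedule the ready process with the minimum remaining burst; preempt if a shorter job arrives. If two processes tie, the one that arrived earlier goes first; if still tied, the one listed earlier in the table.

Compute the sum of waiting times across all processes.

Schedule: | P0 0-9 | P3 9-10 | P2 10-18 | P1 18-27 |
Completion: P0=9  P1=27  P2=18  P3=10
Turnaround (C−A): P0=9  P1=27  P2=14  P3=1
Waiting = turnaround − burst: P0=0, P1=18, P2=6, P3=0
Total waiting = 0 + 18 + 6 + 0 = 24

24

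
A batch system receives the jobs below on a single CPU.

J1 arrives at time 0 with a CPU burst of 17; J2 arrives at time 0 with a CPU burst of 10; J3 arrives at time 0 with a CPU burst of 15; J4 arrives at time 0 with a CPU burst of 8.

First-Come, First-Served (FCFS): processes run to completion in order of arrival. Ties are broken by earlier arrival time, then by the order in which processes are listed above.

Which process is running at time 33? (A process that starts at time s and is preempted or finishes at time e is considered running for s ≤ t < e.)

Schedule: | J1 0-17 | J2 17-27 | J3 27-42 | J4 42-50 |
Completion: J1=17  J2=27  J3=42  J4=50

J3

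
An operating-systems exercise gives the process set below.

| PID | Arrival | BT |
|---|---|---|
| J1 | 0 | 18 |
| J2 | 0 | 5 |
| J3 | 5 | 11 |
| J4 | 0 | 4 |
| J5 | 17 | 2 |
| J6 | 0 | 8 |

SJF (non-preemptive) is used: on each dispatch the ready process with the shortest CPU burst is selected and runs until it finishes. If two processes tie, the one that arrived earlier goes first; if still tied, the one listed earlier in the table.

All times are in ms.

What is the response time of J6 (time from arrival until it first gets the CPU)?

Schedule: | J4 0-4 | J2 4-9 | J6 9-17 | J5 17-19 | J3 19-30 | J1 30-48 |
Completion: J1=48  J2=9  J3=30  J4=4  J5=19  J6=17
Response(J6) = first start − arrival = 9 − 0 = 9

9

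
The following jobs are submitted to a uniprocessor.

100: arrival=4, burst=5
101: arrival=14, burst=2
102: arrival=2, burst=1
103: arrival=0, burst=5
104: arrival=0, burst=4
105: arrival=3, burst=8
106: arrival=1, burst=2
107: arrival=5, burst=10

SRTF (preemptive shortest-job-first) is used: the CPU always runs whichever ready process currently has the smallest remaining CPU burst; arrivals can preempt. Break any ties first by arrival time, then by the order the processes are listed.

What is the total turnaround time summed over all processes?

Gantt: | 104 0-1 | 106 1-3 | 102 3-4 | 104 4-7 | 103 7-12 | 100 12-14 | 101 14-16 | 100 16-19 | 105 19-27 | 107 27-37 |
Completion: 100=19  101=16  102=4  103=12  104=7  105=27  106=3  107=37
Turnaround = completion − arrival: 100=15, 101=2, 102=2, 103=12, 104=7, 105=24, 106=2, 107=32
Total turnaround = 15 + 2 + 2 + 12 + 7 + 24 + 2 + 32 = 96

96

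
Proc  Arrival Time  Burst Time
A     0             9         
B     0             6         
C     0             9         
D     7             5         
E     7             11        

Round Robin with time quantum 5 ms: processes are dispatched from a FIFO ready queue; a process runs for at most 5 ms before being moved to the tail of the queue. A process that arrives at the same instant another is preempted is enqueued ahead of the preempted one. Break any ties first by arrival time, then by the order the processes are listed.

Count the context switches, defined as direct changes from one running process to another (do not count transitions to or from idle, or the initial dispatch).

Schedule: | A 0-5 | B 5-10 | C 10-15 | A 15-19 | D 19-24 | E 24-29 | B 29-30 | C 30-34 | E 34-40 |
Completion: A=19  B=30  C=34  D=24  E=40
Turnaround (C−A): A=19  B=30  C=34  D=17  E=33

8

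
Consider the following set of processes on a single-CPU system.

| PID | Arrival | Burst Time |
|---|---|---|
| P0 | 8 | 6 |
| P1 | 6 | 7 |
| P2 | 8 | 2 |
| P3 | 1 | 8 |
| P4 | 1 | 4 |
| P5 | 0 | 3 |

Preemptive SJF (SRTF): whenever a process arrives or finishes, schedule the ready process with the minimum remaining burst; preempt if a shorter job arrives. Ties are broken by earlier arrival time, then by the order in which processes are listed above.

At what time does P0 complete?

22

Timeline: | P5 0-3 | P4 3-7 | P1 7-8 | P2 8-10 | P1 10-16 | P0 16-22 | P3 22-30 |
Completion: P0=22  P1=16  P2=10  P3=30  P4=7  P5=3
Turnaround (C−A): P0=14  P1=10  P2=2  P3=29  P4=6  P5=3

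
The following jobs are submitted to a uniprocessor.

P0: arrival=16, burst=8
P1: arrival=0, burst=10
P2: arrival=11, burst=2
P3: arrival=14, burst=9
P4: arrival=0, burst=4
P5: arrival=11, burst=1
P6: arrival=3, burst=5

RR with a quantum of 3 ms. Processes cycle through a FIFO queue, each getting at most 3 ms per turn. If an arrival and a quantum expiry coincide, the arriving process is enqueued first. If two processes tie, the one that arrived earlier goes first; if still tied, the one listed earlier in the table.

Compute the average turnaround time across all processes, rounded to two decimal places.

Schedule: | P1 0-3 | P4 3-6 | P6 6-9 | P1 9-12 | P4 12-13 | P6 13-15 | P2 15-17 | P5 17-18 | P1 18-21 | P3 21-24 | P0 24-27 | P1 27-28 | P3 28-31 | P0 31-34 | P3 34-37 | P0 37-39 |
Completion: P0=39  P1=28  P2=17  P3=37  P4=13  P5=18  P6=15
Turnaround (C−A): P0=23  P1=28  P2=6  P3=23  P4=13  P5=7  P6=12
Turnaround times: P0=23, P1=28, P2=6, P3=23, P4=13, P5=7, P6=12
Average turnaround = (23+28+6+23+13+7+12) / 7 = 112/7 = 16.00

16.00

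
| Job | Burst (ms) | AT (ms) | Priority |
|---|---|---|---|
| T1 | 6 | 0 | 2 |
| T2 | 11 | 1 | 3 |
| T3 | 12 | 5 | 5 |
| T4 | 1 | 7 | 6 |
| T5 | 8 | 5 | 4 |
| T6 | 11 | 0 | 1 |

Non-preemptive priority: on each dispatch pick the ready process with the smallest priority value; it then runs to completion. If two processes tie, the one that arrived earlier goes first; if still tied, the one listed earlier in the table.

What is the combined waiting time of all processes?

122

Timeline: | T6 0-11 | T1 11-17 | T2 17-28 | T5 28-36 | T3 36-48 | T4 48-49 |
Completion: T1=17  T2=28  T3=48  T4=49  T5=36  T6=11
Waiting = turnaround − burst: T1=11, T2=16, T3=31, T4=41, T5=23, T6=0
Total waiting = 11 + 16 + 31 + 41 + 23 + 0 = 122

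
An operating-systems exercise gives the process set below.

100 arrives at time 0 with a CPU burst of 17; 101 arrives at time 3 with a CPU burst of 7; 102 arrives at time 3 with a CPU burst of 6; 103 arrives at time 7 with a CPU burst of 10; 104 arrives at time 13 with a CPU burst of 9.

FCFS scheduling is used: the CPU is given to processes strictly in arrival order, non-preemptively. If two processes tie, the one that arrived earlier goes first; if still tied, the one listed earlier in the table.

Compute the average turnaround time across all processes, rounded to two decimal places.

Schedule: | 100 0-17 | 101 17-24 | 102 24-30 | 103 30-40 | 104 40-49 |
Completion: 100=17  101=24  102=30  103=40  104=49
Turnaround (C−A): 100=17  101=21  102=27  103=33  104=36
Turnaround times: 100=17, 101=21, 102=27, 103=33, 104=36
Average turnaround = (17+21+27+33+36) / 5 = 134/5 = 26.80

26.80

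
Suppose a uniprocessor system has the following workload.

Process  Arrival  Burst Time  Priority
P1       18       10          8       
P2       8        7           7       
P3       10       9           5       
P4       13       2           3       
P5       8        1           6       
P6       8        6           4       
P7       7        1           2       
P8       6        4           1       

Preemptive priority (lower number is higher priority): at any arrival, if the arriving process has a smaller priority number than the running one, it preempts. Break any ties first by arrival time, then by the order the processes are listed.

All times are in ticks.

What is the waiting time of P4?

Timeline: | idle 0-6 | P8 6-10 | P7 10-11 | P6 11-13 | P4 13-15 | P6 15-19 | P3 19-28 | P5 28-29 | P2 29-36 | P1 36-46 |
Completion: P1=46  P2=36  P3=28  P4=15  P5=29  P6=19  P7=11  P8=10
Turnaround (C−A): P1=28  P2=28  P3=18  P4=2  P5=21  P6=11  P7=4  P8=4
Waiting(P4) = turnaround − burst = 2 − 2 = 0

0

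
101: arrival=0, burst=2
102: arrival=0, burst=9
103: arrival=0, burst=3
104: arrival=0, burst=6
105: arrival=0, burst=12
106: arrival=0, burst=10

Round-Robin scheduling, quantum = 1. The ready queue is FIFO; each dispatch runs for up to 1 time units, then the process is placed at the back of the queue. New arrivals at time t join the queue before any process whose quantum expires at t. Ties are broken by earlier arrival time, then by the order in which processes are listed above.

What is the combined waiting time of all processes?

Schedule: | 101 0-1 | 102 1-2 | 103 2-3 | 104 3-4 | 105 4-5 | 106 5-6 | 101 6-7 | 102 7-8 | 103 8-9 | 104 9-10 | 105 10-11 | 106 11-12 | 102 12-13 | 103 13-14 | 104 14-15 | 105 15-16 | 106 16-17 | 102 17-18 | 104 18-19 | 105 19-20 | 106 20-21 | 102 21-22 | 104 22-23 | 105 23-24 | 106 24-25 | 102 25-26 | 104 26-27 | 105 27-28 | 106 28-29 | 102 29-30 | 105 30-31 | 106 31-32 | 102 32-33 | 105 33-34 | 106 34-35 | 102 35-36 | 105 36-37 | 106 37-38 | 105 38-39 | 106 39-40 | 105 40-42 |
Completion: 101=7  102=36  103=14  104=27  105=42  106=40
Turnaround (C−A): 101=7  102=36  103=14  104=27  105=42  106=40
Waiting = turnaround − burst: 101=5, 102=27, 103=11, 104=21, 105=30, 106=30
Total waiting = 5 + 27 + 11 + 21 + 30 + 30 = 124

124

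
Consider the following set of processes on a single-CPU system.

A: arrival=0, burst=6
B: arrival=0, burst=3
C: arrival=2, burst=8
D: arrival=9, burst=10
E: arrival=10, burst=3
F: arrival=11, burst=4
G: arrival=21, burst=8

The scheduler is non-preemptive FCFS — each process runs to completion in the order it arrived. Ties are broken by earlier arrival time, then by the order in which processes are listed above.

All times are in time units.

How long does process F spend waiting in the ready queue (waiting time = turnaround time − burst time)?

Schedule: | A 0-6 | B 6-9 | C 9-17 | D 17-27 | E 27-30 | F 30-34 | G 34-42 |
Completion: A=6  B=9  C=17  D=27  E=30  F=34  G=42
Turnaround (C−A): A=6  B=9  C=15  D=18  E=20  F=23  G=21
Waiting(F) = turnaround − burst = 23 − 4 = 19

19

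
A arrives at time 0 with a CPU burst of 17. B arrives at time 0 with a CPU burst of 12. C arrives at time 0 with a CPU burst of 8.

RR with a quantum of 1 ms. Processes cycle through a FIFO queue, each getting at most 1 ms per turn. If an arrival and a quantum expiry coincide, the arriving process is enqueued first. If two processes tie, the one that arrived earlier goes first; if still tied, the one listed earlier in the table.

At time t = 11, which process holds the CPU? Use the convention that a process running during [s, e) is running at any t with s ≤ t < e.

C

Gantt: | A 0-1 | B 1-2 | C 2-3 | A 3-4 | B 4-5 | C 5-6 | A 6-7 | B 7-8 | C 8-9 | A 9-10 | B 10-11 | C 11-12 | A 12-13 | B 13-14 | C 14-15 | A 15-16 | B 16-17 | C 17-18 | A 18-19 | B 19-20 | C 20-21 | A 21-22 | B 22-23 | C 23-24 | A 24-25 | B 25-26 | A 26-27 | B 27-28 | A 28-29 | B 29-30 | A 30-31 | B 31-32 | A 32-37 |
Completion: A=37  B=32  C=24
Turnaround (C−A): A=37  B=32  C=24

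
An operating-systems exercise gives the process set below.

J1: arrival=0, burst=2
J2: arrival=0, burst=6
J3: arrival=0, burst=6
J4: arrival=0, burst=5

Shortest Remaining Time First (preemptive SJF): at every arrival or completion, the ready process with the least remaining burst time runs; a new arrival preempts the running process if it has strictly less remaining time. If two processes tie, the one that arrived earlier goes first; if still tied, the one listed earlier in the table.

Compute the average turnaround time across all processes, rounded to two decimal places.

10.25

Gantt: | J1 0-2 | J4 2-7 | J2 7-13 | J3 13-19 |
Completion: J1=2  J2=13  J3=19  J4=7
Turnaround (C−A): J1=2  J2=13  J3=19  J4=7
Turnaround times: J1=2, J2=13, J3=19, J4=7
Average turnaround = (2+13+19+7) / 4 = 41/4 = 10.25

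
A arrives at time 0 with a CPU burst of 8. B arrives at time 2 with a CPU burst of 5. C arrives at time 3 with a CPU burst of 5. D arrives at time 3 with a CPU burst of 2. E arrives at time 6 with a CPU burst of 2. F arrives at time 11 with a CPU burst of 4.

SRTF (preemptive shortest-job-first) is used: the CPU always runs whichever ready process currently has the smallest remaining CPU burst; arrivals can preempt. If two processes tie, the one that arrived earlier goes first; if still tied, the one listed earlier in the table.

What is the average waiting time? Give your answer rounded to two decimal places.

5.67

Gantt: | A 0-2 | B 2-3 | D 3-5 | B 5-6 | E 6-8 | B 8-11 | F 11-15 | C 15-20 | A 20-26 |
Completion: A=26  B=11  C=20  D=5  E=8  F=15
Turnaround (C−A): A=26  B=9  C=17  D=2  E=2  F=4
Waiting times: A=18, B=4, C=12, D=0, E=0, F=0
Average waiting = (18+4+12+0+0+0) / 6 = 34/6 = 5.67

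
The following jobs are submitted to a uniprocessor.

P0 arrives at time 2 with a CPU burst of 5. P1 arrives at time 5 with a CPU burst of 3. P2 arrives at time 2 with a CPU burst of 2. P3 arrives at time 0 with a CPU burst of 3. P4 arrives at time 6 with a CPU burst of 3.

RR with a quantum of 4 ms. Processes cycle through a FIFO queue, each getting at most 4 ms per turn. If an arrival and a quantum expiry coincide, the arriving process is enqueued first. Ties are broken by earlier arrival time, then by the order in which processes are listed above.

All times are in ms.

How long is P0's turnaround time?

14

Gantt: | P3 0-3 | P0 3-7 | P2 7-9 | P1 9-12 | P4 12-15 | P0 15-16 |
Completion: P0=16  P1=12  P2=9  P3=3  P4=15
Turnaround (C−A): P0=14  P1=7  P2=7  P3=3  P4=9
Turnaround(P0) = completion − arrival = 16 − 2 = 14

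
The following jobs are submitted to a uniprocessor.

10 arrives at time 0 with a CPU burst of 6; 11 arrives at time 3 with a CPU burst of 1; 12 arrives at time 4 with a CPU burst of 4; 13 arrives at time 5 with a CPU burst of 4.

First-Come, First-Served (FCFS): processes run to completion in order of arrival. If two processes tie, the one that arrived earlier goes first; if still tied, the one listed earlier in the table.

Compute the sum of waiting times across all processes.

12

Schedule: | 10 0-6 | 11 6-7 | 12 7-11 | 13 11-15 |
Completion: 10=6  11=7  12=11  13=15
Turnaround (C−A): 10=6  11=4  12=7  13=10
Waiting = turnaround − burst: 10=0, 11=3, 12=3, 13=6
Total waiting = 0 + 3 + 3 + 6 = 12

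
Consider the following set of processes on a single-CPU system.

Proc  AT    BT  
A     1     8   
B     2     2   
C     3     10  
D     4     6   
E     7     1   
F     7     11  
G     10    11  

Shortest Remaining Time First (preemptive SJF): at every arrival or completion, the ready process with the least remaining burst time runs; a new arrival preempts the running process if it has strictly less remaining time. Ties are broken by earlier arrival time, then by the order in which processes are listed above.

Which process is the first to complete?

Timeline: | idle 0-1 | A 1-2 | B 2-4 | D 4-7 | E 7-8 | D 8-11 | A 11-18 | C 18-28 | F 28-39 | G 39-50 |
Completion: A=18  B=4  C=28  D=11  E=8  F=39  G=50
Finish order: B → E → D → A → C → F → G

B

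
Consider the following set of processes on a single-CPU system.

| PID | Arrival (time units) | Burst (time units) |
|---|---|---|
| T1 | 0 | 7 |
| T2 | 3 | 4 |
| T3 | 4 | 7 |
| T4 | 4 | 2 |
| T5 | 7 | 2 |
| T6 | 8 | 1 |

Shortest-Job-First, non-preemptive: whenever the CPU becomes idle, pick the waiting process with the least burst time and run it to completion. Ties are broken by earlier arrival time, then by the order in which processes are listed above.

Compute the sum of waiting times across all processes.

Schedule: | T1 0-7 | T4 7-9 | T6 9-10 | T5 10-12 | T2 12-16 | T3 16-23 |
Completion: T1=7  T2=16  T3=23  T4=9  T5=12  T6=10
Turnaround (C−A): T1=7  T2=13  T3=19  T4=5  T5=5  T6=2
Waiting = turnaround − burst: T1=0, T2=9, T3=12, T4=3, T5=3, T6=1
Total waiting = 0 + 9 + 12 + 3 + 3 + 1 = 28

28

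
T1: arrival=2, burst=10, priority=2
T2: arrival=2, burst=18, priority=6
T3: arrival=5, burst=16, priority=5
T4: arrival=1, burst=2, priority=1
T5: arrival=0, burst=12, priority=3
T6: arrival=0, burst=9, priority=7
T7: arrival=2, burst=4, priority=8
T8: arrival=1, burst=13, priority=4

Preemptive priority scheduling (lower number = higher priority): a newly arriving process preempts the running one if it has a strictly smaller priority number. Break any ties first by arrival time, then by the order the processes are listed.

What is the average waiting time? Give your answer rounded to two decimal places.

Schedule: | T5 0-1 | T4 1-3 | T1 3-13 | T5 13-24 | T8 24-37 | T3 37-53 | T2 53-71 | T6 71-80 | T7 80-84 |
Completion: T1=13  T2=71  T3=53  T4=3  T5=24  T6=80  T7=84  T8=37
Waiting times: T1=1, T2=51, T3=32, T4=0, T5=12, T6=71, T7=78, T8=23
Average waiting = (1+51+32+0+12+71+78+23) / 8 = 268/8 = 33.50

33.50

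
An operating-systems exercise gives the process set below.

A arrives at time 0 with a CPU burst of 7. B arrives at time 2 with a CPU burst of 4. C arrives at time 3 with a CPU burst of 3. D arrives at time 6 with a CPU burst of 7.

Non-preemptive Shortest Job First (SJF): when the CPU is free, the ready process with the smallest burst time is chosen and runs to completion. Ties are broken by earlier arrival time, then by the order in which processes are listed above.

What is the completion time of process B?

Schedule: | A 0-7 | C 7-10 | B 10-14 | D 14-21 |
Completion: A=7  B=14  C=10  D=21

14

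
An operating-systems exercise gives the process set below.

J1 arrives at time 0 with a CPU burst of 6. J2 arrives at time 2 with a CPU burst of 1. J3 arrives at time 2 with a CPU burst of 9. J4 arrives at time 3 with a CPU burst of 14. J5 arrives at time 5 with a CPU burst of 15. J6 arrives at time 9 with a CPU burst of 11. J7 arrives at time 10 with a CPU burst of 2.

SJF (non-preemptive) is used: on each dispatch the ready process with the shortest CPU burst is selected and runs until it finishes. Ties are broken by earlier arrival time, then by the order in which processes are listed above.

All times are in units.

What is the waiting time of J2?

Schedule: | J1 0-6 | J2 6-7 | J3 7-16 | J7 16-18 | J6 18-29 | J4 29-43 | J5 43-58 |
Completion: J1=6  J2=7  J3=16  J4=43  J5=58  J6=29  J7=18
Turnaround (C−A): J1=6  J2=5  J3=14  J4=40  J5=53  J6=20  J7=8
Waiting(J2) = turnaround − burst = 5 − 1 = 4

4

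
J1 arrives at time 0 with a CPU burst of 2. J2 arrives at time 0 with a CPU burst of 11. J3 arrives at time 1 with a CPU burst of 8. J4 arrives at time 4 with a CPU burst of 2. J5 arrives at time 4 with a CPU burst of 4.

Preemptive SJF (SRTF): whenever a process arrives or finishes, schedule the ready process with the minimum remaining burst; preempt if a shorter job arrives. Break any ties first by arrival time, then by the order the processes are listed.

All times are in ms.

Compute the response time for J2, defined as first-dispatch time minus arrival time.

Schedule: | J1 0-2 | J3 2-4 | J4 4-6 | J5 6-10 | J3 10-16 | J2 16-27 |
Completion: J1=2  J2=27  J3=16  J4=6  J5=10
Turnaround (C−A): J1=2  J2=27  J3=15  J4=2  J5=6
Response(J2) = first start − arrival = 16 − 0 = 16

16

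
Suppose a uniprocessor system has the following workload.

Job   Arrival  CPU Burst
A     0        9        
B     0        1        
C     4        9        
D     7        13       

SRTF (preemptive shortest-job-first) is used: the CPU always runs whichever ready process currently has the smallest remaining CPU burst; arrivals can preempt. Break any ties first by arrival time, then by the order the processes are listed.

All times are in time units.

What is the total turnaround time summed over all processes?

Gantt: | B 0-1 | A 1-10 | C 10-19 | D 19-32 |
Completion: A=10  B=1  C=19  D=32
Turnaround (C−A): A=10  B=1  C=15  D=25
Turnaround = completion − arrival: A=10, B=1, C=15, D=25
Total turnaround = 10 + 1 + 15 + 25 = 51

51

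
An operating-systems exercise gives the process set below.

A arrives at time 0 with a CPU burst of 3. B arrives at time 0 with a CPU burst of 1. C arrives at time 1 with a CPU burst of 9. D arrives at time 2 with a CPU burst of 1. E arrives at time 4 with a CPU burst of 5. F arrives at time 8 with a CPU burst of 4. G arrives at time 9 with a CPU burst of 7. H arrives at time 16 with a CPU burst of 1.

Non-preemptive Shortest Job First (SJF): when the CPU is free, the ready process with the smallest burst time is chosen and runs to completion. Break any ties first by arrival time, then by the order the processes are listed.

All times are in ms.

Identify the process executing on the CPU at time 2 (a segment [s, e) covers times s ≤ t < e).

A

Schedule: | B 0-1 | A 1-4 | D 4-5 | E 5-10 | F 10-14 | G 14-21 | H 21-22 | C 22-31 |
Completion: A=4  B=1  C=31  D=5  E=10  F=14  G=21  H=22
Turnaround (C−A): A=4  B=1  C=30  D=3  E=6  F=6  G=12  H=6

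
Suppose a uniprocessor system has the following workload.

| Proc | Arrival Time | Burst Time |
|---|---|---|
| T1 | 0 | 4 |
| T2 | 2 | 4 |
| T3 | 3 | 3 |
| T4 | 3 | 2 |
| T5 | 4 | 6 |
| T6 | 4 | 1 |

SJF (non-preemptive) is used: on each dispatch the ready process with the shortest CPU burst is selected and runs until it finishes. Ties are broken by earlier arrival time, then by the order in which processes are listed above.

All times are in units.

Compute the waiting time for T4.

2

Gantt: | T1 0-4 | T6 4-5 | T4 5-7 | T3 7-10 | T2 10-14 | T5 14-20 |
Completion: T1=4  T2=14  T3=10  T4=7  T5=20  T6=5
Turnaround (C−A): T1=4  T2=12  T3=7  T4=4  T5=16  T6=1
Waiting(T4) = turnaround − burst = 4 − 2 = 2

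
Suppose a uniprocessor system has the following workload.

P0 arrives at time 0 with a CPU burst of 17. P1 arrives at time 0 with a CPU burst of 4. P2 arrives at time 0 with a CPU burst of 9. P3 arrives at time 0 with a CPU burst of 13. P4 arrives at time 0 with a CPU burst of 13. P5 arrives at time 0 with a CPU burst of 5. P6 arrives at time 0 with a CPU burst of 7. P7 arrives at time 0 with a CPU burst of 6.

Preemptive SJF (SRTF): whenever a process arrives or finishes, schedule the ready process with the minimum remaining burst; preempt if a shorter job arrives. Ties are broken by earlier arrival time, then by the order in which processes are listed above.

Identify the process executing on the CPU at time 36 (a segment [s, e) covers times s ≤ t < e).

P3

Gantt: | P1 0-4 | P5 4-9 | P7 9-15 | P6 15-22 | P2 22-31 | P3 31-44 | P4 44-57 | P0 57-74 |
Completion: P0=74  P1=4  P2=31  P3=44  P4=57  P5=9  P6=22  P7=15
Turnaround (C−A): P0=74  P1=4  P2=31  P3=44  P4=57  P5=9  P6=22  P7=15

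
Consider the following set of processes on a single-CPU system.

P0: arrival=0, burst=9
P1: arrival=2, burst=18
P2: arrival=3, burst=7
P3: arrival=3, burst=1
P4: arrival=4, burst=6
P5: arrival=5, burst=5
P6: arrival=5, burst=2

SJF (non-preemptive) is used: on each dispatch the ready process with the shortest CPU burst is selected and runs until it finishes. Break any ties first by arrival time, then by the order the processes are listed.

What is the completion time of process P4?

23

Timeline: | P0 0-9 | P3 9-10 | P6 10-12 | P5 12-17 | P4 17-23 | P2 23-30 | P1 30-48 |
Completion: P0=9  P1=48  P2=30  P3=10  P4=23  P5=17  P6=12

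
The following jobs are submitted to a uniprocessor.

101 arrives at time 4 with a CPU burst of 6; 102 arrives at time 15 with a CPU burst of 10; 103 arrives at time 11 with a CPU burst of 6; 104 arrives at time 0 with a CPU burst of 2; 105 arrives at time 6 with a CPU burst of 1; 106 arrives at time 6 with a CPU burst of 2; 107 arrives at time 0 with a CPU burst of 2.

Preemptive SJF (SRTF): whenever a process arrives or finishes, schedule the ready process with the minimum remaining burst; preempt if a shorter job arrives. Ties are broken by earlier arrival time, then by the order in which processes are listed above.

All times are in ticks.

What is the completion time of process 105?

7

Gantt: | 104 0-2 | 107 2-4 | 101 4-6 | 105 6-7 | 106 7-9 | 101 9-13 | 103 13-19 | 102 19-29 |
Completion: 101=13  102=29  103=19  104=2  105=7  106=9  107=4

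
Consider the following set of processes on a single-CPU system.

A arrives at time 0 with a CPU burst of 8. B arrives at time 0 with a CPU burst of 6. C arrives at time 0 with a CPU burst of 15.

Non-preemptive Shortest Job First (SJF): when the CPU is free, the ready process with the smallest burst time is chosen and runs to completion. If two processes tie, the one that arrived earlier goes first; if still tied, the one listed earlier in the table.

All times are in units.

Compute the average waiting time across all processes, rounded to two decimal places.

6.67

Timeline: | B 0-6 | A 6-14 | C 14-29 |
Completion: A=14  B=6  C=29
Turnaround (C−A): A=14  B=6  C=29
Waiting times: A=6, B=0, C=14
Average waiting = (6+0+14) / 3 = 20/3 = 6.67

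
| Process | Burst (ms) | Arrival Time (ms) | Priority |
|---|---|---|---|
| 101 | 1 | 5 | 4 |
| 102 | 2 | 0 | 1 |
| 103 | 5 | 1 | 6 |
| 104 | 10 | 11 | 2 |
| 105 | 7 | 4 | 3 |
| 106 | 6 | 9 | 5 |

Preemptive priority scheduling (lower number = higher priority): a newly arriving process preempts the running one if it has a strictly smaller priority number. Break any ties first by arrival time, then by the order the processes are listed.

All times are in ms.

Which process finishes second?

105

Schedule: | 102 0-2 | 103 2-4 | 105 4-11 | 104 11-21 | 101 21-22 | 106 22-28 | 103 28-31 |
Completion: 101=22  102=2  103=31  104=21  105=11  106=28
Turnaround (C−A): 101=17  102=2  103=30  104=10  105=7  106=19
Finish order: 102 → 105 → 104 → 101 → 106 → 103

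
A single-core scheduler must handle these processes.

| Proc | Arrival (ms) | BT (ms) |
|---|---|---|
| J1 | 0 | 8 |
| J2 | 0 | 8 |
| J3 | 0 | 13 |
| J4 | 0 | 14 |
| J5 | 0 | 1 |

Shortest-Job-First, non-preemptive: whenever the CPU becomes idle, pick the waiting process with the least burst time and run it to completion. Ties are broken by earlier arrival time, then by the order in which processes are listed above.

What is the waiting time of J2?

Schedule: | J5 0-1 | J1 1-9 | J2 9-17 | J3 17-30 | J4 30-44 |
Completion: J1=9  J2=17  J3=30  J4=44  J5=1
Waiting(J2) = turnaround − burst = 17 − 8 = 9

9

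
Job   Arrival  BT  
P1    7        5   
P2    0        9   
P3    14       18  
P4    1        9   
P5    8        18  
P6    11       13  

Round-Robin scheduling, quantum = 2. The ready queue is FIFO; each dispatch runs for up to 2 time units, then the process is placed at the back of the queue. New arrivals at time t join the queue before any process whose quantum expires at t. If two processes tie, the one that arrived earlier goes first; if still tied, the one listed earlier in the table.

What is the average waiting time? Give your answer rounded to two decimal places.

31.50

Schedule: | P2 0-2 | P4 2-4 | P2 4-6 | P4 6-8 | P2 8-10 | P1 10-12 | P5 12-14 | P4 14-16 | P2 16-18 | P6 18-20 | P1 20-22 | P3 22-24 | P5 24-26 | P4 26-28 | P2 28-29 | P6 29-31 | P1 31-32 | P3 32-34 | P5 34-36 | P4 36-37 | P6 37-39 | P3 39-41 | P5 41-43 | P6 43-45 | P3 45-47 | P5 47-49 | P6 49-51 | P3 51-53 | P5 53-55 | P6 55-57 | P3 57-59 | P5 59-61 | P6 61-62 | P3 62-64 | P5 64-66 | P3 66-68 | P5 68-70 | P3 70-72 |
Completion: P1=32  P2=29  P3=72  P4=37  P5=70  P6=62
Waiting times: P1=20, P2=20, P3=40, P4=27, P5=44, P6=38
Average waiting = (20+20+40+27+44+38) / 6 = 189/6 = 31.50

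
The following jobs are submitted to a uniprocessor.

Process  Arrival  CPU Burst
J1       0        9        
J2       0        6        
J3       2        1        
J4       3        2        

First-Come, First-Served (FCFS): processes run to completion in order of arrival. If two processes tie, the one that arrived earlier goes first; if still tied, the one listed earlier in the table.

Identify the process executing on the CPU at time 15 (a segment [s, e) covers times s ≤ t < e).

J3

Timeline: | J1 0-9 | J2 9-15 | J3 15-16 | J4 16-18 |
Completion: J1=9  J2=15  J3=16  J4=18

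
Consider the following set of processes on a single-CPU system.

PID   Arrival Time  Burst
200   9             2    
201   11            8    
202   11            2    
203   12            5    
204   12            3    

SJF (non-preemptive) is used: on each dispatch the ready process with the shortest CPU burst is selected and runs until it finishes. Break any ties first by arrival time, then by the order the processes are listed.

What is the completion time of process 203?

Schedule: | idle 0-9 | 200 9-11 | 202 11-13 | 204 13-16 | 203 16-21 | 201 21-29 |
Completion: 200=11  201=29  202=13  203=21  204=16
Turnaround (C−A): 200=2  201=18  202=2  203=9  204=4

21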